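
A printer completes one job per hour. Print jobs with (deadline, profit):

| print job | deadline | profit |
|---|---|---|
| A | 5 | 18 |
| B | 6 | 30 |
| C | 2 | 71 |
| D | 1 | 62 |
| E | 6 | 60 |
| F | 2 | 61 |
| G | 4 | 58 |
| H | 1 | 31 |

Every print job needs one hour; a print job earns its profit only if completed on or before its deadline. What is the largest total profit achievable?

Sort by profit descending; place each in the latest free slot ≤ its deadline.
By profit: C(d2,71), D(d1,62), F(d2,61), E(d6,60), G(d4,58), H(d1,31), B(d6,30), A(d5,18)
C→slot 2; D→slot 1; F skipped; E→slot 6; G→slot 4; H skipped; B→slot 5; A→slot 3.
Profit = 62 + 71 + 18 + 58 + 30 + 60 = 299

299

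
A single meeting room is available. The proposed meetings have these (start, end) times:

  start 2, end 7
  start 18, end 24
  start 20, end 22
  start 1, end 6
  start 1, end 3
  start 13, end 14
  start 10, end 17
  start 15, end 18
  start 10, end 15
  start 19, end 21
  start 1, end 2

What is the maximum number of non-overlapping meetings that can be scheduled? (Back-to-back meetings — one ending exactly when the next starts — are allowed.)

Order by finish time; keep every interval that doesn't clash with the previous kept one.
By end time: (1,2), (1,3), (1,6), (2,7), (13,14), (10,15), (10,17), (15,18), (19,21), (20,22), (18,24).
Pick (1,2); next start ≥ 2 → (2,7); next start ≥ 7 → (13,14); next start ≥ 14 → (15,18); next start ≥ 18 → (19,21).
Selected 5 meetings.

5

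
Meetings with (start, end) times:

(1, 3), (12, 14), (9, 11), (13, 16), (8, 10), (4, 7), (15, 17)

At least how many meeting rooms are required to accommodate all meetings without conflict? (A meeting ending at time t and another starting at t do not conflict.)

2

Count concurrent intervals with a sweep; the peak is the room count.
starts: [1, 4, 8, 9, 12, 13, 15]
ends:   [3, 7, 10, 11, 14, 16, 17]
s1→1 e3→0 s4→1 e7→0 s8→1 s9→2  — peak 2.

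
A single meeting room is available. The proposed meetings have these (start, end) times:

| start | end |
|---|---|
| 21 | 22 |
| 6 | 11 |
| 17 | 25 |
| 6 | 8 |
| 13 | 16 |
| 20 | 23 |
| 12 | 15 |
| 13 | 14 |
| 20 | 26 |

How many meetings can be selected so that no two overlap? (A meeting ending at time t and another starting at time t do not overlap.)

3

Sort by end time and greedily take each interval whose start is ≥ the last chosen end.
By end time: (6,8), (6,11), (13,14), (12,15), (13,16), (21,22), (20,23), (17,25), (20,26).
Pick (6,8); next start ≥ 8 → (13,14); next start ≥ 14 → (21,22).
Selected 3 meetings.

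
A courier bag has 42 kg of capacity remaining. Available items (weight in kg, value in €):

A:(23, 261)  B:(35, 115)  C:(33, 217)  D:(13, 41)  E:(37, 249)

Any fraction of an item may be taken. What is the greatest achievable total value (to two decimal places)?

388.86

Sort by value per unit weight and fill in that order.
Order: A (261/23=11.35) > E (249/37=6.73) > C (217/33=6.58) > B (115/35=3.29) > D (41/13=3.15)
Fill: take A (23 @ 261) → take 19/37 of E → 127.86; 42/42 used.
Total value = 388.86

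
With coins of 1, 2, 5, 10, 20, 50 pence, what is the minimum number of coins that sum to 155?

4

Greedy: take as many of the largest coin as possible, then repeat with the remainder.
155 − 3×50→5 − 1×5→0
Total coins = 3 + 1 = 4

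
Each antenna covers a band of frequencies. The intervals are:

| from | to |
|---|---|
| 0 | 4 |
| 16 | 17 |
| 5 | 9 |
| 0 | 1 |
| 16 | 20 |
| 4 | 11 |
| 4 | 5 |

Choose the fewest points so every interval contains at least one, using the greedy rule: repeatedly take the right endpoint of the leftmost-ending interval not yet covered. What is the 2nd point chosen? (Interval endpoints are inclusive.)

Process intervals by earliest right end; each time one isn't hit yet, stab at its right endpoint.
Sorted: [0,1] [0,4] [4,5] [5,9] [4,11] [16,17] [16,20]
{[0,1],[0,4]} hit by 1; {[4,5],[5,9],[4,11]} hit by 5; {[16,17],[16,20]} hit by 17.
Points: 1, 5, 17 (3 total).

5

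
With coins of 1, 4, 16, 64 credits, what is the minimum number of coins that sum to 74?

5

Use the largest denomination that fits, subtract, and repeat.
74 − 1×64→10 − 2×4→2 − 2×1→0
Total coins = 1 + 2 + 2 = 5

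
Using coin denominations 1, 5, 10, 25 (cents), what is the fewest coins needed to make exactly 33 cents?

5

Greedy: take as many of the largest coin as possible, then repeat with the remainder.
33 = 1×25 + 1×5 + 3×1
Total coins = 1 + 1 + 3 = 5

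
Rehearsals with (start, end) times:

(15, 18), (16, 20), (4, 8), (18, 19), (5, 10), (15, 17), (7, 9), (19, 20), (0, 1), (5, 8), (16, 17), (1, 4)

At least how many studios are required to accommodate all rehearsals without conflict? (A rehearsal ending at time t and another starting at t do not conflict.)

4

The answer is the maximum number of intervals overlapping at any instant.
Events (time:±→running): 0:+→1 1:-→0 1:+→1 4:-→0 4:+→1 5:+→2 5:+→3 7:+→4 … peak 4.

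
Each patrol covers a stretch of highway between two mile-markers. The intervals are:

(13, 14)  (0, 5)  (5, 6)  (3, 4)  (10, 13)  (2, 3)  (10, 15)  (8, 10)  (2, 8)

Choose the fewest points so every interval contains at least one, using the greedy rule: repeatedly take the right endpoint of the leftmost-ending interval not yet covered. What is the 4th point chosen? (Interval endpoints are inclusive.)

14

Sort by right endpoint; whenever an interval is uncovered, place a point at its right end.
Sorted: [2,3] [3,4] [0,5] [5,6] [2,8] [8,10] [10,13] [13,14] [10,15]
{[2,3],[3,4],[0,5]} hit by 3; {[5,6],[2,8]} hit by 6; {[8,10],[10,13]} hit by 10; {[13,14],[10,15]} hit by 14.
Points: 3, 6, 10, 14 (4 total).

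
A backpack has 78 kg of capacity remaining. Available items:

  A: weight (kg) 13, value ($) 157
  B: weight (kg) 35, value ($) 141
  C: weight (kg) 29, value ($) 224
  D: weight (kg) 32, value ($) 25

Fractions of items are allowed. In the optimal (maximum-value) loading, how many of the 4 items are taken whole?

3

Order: A (157/13=12.08) > C (224/29=7.72) > B (141/35=4.03) > D (25/32=0.78)
Fill: take A (13 @ 157) → take C (29 @ 224) → take B (35 @ 141) → take 1/32 of D → 0.78; 78/78 used.
3 item(s) taken whole; one partial (take 1/32 of D).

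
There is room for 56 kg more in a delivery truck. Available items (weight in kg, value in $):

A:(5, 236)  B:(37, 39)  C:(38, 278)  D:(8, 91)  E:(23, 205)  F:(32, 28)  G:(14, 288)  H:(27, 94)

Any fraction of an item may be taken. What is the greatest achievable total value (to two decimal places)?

863.89

Sort by value per unit weight and fill in that order.
Order: A (236/5=47.20) > G (288/14=20.57) > D (91/8=11.38) > E (205/23=8.91) > C (278/38=7.32) > H (94/27=3.48) > B (39/37=1.05) > F (28/32=0.88)
Fill: take A (5 @ 236) → take G (14 @ 288) → take D (8 @ 91) → take E (23 @ 205) → take 6/38 of C → 43.89; 56/56 used.
Total value = 863.89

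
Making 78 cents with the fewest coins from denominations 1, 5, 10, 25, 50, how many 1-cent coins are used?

3

78 − 1×50→28 − 1×25→3 − 3×1→0
Count of 1: 3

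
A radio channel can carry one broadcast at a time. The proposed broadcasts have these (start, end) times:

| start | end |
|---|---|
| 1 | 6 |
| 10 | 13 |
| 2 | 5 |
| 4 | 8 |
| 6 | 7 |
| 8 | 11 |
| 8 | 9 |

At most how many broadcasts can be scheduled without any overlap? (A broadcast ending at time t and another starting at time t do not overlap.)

4

By end time: (2,5), (1,6), (6,7), (4,8), (8,9), (8,11), (10,13).
Pick (2,5); next start ≥ 5 → (6,7); next start ≥ 7 → (8,9); next start ≥ 9 → (10,13).
Selected 4 broadcasts.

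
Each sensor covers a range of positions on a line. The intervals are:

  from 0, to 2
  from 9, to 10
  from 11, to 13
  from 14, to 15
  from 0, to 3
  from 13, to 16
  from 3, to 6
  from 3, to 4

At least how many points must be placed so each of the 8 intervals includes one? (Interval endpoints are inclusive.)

5

By right end: [0,2]  [0,3]  [3,4]  [3,6]  [9,10]  [11,13]  [14,15]  [13,16]
[0,2] uncovered → point at 2; [3,4] uncovered → point at 4; [9,10] uncovered → point at 10; [11,13] uncovered → point at 13; [14,15] uncovered → point at 15.
Points: 2, 4, 10, 13, 15 (5 total).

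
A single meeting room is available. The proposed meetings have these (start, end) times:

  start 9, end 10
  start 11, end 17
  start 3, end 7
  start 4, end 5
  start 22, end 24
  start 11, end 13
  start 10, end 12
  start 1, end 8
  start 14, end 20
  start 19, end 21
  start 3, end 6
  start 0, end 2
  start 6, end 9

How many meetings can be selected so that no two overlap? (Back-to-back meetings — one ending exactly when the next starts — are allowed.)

Sorted by end: (0,2)  (4,5)  (3,6)  (3,7)  (1,8)  (6,9)  (9,10)  (10,12)  (11,13)  (11,17)  (14,20)  (19,21)  (22,24)
take (0,2); take (4,5); take (6,9); take (9,10); take (10,12); skip (11,17); take (14,20); skip (19,21); take (22,24).
Selected 7 meetings.

7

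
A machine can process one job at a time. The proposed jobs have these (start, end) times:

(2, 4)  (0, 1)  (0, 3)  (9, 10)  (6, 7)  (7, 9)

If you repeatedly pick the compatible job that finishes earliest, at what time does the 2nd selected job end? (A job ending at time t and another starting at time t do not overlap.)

Order by finish time; keep every interval that doesn't clash with the previous kept one.
By end time: (0,1), (0,3), (2,4), (6,7), (7,9), (9,10).
Pick (0,1); next start ≥ 1 → (2,4); next start ≥ 4 → (6,7); next start ≥ 7 → (7,9); next start ≥ 9 → (9,10).
Selected: (0,1) (2,4) (6,7) (7,9) (9,10)

4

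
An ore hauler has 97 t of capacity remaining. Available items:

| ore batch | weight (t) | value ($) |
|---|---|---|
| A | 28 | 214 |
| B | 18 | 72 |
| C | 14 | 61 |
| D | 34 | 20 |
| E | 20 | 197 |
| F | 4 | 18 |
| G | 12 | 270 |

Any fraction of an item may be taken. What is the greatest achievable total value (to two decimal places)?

832.59

Greedy by value/weight ratio, highest first.
Ratios (sorted): G 22.50, E 9.85, A 7.64, F 4.50, C 4.36, B 4.00, D 0.59
take G (12 @ 270); take E (20 @ 197); take A (28 @ 214); take F (4 @ 18); take C (14 @ 61); take B (18 @ 72); take 1/34 of D → 0.59. Capacity used 97/97.
Total value = 832.59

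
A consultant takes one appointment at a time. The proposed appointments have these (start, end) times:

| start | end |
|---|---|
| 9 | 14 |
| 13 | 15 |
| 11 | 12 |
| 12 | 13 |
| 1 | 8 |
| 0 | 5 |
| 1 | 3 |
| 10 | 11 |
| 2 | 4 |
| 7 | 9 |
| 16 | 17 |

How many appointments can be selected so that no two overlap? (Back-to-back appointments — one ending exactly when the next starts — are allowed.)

7

By end time: (1,3), (2,4), (0,5), (1,8), (7,9), (10,11), (11,12), (12,13), (9,14), (13,15), (16,17).
Pick (1,3); next start ≥ 3 → (7,9); next start ≥ 9 → (10,11); next start ≥ 11 → (11,12); next start ≥ 12 → (12,13); next start ≥ 13 → (13,15); next start ≥ 15 → (16,17).
Selected 7 appointments.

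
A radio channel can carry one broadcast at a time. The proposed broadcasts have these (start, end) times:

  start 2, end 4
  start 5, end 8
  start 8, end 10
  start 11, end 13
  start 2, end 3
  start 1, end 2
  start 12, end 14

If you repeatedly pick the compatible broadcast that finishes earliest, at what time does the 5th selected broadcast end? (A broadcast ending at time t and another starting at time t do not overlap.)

Sorted by end: (1,2)  (2,3)  (2,4)  (5,8)  (8,10)  (11,13)  (12,14)
take (1,2); take (2,3); take (5,8); take (8,10); take (11,13); skip (12,14).
Selected: (1,2) (2,3) (5,8) (8,10) (11,13)

13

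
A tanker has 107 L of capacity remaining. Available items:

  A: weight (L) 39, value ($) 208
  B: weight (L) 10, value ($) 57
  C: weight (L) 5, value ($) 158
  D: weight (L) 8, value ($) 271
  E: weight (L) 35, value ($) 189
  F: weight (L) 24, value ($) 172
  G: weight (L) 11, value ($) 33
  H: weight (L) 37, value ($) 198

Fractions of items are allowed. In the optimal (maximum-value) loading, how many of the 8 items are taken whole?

5

Greedy by value/weight ratio, highest first.
Order: D (271/8=33.88) > C (158/5=31.60) > F (172/24=7.17) > B (57/10=5.70) > E (189/35=5.40) > H (198/37=5.35) > A (208/39=5.33) > G (33/11=3.00)
Fill: take D (8 @ 271) → take C (5 @ 158) → take F (24 @ 172) → take B (10 @ 57) → take E (35 @ 189) → take 25/37 of H → 133.78; 107/107 used.
5 item(s) taken whole; one partial (take 25/37 of H).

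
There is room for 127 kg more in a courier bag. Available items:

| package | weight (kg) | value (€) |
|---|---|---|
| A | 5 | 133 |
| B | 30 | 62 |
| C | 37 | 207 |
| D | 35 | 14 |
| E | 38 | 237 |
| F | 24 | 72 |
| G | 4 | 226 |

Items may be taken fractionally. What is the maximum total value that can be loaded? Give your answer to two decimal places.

Ratios (sorted): G 56.50, A 26.60, E 6.24, C 5.59, F 3.00, B 2.07, D 0.40
take G (4 @ 226); take A (5 @ 133); take E (38 @ 237); take C (37 @ 207); take F (24 @ 72); take 19/30 of B → 39.27. Capacity used 127/127.
Total value = 914.27

914.27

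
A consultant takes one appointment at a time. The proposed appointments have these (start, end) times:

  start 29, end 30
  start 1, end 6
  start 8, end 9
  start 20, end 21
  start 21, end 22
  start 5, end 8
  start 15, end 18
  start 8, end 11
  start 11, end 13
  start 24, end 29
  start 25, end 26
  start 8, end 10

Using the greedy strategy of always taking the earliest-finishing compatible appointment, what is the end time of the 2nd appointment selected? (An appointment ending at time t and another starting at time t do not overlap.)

9

Greedy by earliest finish: after sorting by end time, pick each interval compatible with the last pick.
By end time: (1,6), (5,8), (8,9), (8,10), (8,11), (11,13), (15,18), (20,21), (21,22), (25,26), (24,29), (29,30).
Pick (1,6); next start ≥ 6 → (8,9); next start ≥ 9 → (11,13); next start ≥ 13 → (15,18); next start ≥ 18 → (20,21); next start ≥ 21 → (21,22); next start ≥ 22 → (25,26); next start ≥ 26 → (29,30).
Selected: (1,6) (8,9) (11,13) (15,18) (20,21) (21,22) (25,26) (29,30)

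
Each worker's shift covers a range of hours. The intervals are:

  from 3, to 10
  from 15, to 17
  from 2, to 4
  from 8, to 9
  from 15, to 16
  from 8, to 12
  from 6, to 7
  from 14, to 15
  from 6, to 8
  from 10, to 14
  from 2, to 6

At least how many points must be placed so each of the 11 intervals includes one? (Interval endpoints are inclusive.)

5

Process intervals by earliest right end; each time one isn't hit yet, stab at its right endpoint.
By right end: [2,4]  [2,6]  [6,7]  [6,8]  [8,9]  [3,10]  [8,12]  [10,14]  [14,15]  [15,16]  [15,17]
[2,4] uncovered → point at 4; [6,7] uncovered → point at 7; [8,9] uncovered → point at 9; [10,14] uncovered → point at 14; [15,16] uncovered → point at 16.
Points: 4, 7, 9, 14, 16 (5 total).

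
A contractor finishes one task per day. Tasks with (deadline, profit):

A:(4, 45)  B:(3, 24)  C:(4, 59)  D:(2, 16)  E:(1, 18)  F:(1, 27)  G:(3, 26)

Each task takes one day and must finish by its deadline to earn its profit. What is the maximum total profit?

157

Sort by profit descending; place each in the latest free slot ≤ its deadline.
By profit: C(d4,59), A(d4,45), F(d1,27), G(d3,26), B(d3,24), E(d1,18), D(d2,16)
C→slot 4; A→slot 3; F→slot 1; G→slot 2; B skipped; E skipped; D skipped.
Profit = 27 + 26 + 45 + 59 = 157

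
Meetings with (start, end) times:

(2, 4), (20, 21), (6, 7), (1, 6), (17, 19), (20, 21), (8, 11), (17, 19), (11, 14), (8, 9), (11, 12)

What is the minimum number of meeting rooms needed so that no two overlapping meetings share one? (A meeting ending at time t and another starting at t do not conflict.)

2

Events (time:±→running): 1:+→1 2:+→2 … peak 2.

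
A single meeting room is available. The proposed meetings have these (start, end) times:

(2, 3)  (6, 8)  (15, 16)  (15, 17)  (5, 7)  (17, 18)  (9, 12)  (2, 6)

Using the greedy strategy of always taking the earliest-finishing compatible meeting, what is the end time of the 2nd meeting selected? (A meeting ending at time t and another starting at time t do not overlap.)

7

Order by finish time; keep every interval that doesn't clash with the previous kept one.
Sorted by end: (2,3)  (2,6)  (5,7)  (6,8)  (9,12)  (15,16)  (15,17)  (17,18)
take (2,3); skip (2,6); take (5,7); skip (6,8); take (9,12); take (15,16); skip (15,17); take (17,18).
Selected: (2,3) (5,7) (9,12) (15,16) (17,18)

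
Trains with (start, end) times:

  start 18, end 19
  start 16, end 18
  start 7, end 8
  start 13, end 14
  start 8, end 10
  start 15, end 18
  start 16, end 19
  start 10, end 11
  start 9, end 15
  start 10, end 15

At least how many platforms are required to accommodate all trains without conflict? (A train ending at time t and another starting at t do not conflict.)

3

Count concurrent intervals with a sweep; the peak is the room count.
Events (time:±→running): 7:+→1 8:-→0 8:+→1 9:+→2 10:-→1 10:+→2 10:+→3 … peak 3.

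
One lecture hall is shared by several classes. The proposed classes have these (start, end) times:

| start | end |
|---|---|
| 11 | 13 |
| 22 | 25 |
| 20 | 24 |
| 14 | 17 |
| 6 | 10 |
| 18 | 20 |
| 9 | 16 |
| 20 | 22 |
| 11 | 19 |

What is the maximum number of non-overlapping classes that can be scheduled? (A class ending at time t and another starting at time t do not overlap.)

6

By end time: (6,10), (11,13), (9,16), (14,17), (11,19), (18,20), (20,22), (20,24), (22,25).
Pick (6,10); next start ≥ 10 → (11,13); next start ≥ 13 → (14,17); next start ≥ 17 → (18,20); next start ≥ 20 → (20,22); next start ≥ 22 → (22,25).
Selected 6 classes.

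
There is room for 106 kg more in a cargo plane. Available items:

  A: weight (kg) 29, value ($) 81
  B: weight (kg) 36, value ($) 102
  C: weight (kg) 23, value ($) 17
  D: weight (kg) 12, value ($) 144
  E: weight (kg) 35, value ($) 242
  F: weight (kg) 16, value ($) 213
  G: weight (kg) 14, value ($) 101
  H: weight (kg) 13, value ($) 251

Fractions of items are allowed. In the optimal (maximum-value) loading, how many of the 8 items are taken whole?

5

Ratios (sorted): H 19.31, F 13.31, D 12.00, G 7.21, E 6.91, B 2.83, A 2.79, C 0.74
take H (13 @ 251); take F (16 @ 213); take D (12 @ 144); take G (14 @ 101); take E (35 @ 242); take 16/36 of B → 45.33. Capacity used 106/106.
5 item(s) taken whole; one partial (take 16/36 of B).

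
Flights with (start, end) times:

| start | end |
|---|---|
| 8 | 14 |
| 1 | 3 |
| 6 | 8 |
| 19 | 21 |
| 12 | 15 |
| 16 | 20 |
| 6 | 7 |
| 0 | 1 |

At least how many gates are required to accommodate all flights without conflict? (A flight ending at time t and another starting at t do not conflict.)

2

Count concurrent intervals with a sweep; the peak is the room count.
Events (time:±→running): 0:+→1 1:-→0 1:+→1 3:-→0 6:+→1 6:+→2 … peak 2.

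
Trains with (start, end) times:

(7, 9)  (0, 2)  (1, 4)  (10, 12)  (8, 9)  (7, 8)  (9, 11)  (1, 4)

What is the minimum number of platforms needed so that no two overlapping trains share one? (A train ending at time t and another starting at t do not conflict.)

starts: [0, 1, 1, 7, 7, 8, 9, 10]
ends:   [2, 4, 4, 8, 9, 9, 11, 12]
s0→1 s1→2 s1→3  — peak 3.

3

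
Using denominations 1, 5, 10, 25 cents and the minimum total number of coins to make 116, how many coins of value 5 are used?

Use the largest denomination that fits, subtract, and repeat.
116 = 4×25 + 1×10 + 1×5 + 1×1
Count of 5: 1

1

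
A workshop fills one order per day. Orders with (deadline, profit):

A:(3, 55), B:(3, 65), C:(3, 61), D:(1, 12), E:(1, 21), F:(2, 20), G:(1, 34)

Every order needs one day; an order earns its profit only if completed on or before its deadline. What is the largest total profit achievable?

Profit order: B=65 C=61 A=55 G=34 E=21 F=20 D=12
Assign: B→slot 3, C→slot 2, A→slot 1, G skipped, E skipped, F skipped, D skipped.
Slots: [1:A] [2:C] [3:B]
Profit = 55 + 61 + 65 = 181

181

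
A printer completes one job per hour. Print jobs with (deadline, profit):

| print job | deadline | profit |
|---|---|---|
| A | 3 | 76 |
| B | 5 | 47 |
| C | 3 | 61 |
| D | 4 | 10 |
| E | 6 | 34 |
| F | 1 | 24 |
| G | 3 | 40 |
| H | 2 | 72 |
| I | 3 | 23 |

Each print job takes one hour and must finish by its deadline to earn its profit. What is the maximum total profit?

Take jobs in profit order; each goes to the latest open slot no later than its deadline.
Profit order: A=76 H=72 C=61 B=47 G=40 E=34 F=24 I=23 D=10
Assign: A→slot 3, H→slot 2, C→slot 1, B→slot 5, G skipped, E→slot 6, F skipped, I skipped, D→slot 4.
Slots: [1:C] [2:H] [3:A] [4:D] [5:B] [6:E]
Profit = 61 + 72 + 76 + 10 + 47 + 34 = 300

300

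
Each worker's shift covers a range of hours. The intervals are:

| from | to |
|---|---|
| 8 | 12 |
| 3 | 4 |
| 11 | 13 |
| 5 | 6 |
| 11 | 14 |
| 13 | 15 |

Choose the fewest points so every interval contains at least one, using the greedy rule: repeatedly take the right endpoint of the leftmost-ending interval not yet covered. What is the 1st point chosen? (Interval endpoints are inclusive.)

4

Process intervals by earliest right end; each time one isn't hit yet, stab at its right endpoint.
By right end: [3,4]  [5,6]  [8,12]  [11,13]  [11,14]  [13,15]
[3,4] uncovered → point at 4; [5,6] uncovered → point at 6; [8,12] uncovered → point at 12; [13,15] uncovered → point at 15.
Points: 4, 6, 12, 15 (4 total).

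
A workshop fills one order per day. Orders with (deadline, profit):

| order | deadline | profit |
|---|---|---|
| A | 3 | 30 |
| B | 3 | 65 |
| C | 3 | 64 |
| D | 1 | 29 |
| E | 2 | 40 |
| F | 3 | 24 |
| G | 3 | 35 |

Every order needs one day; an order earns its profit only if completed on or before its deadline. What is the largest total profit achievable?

By profit: B(d3,65), C(d3,64), E(d2,40), G(d3,35), A(d3,30), D(d1,29), F(d3,24)
B→slot 3; C→slot 2; E→slot 1; G skipped; A skipped; D skipped; F skipped.
Profit = 40 + 64 + 65 = 169

169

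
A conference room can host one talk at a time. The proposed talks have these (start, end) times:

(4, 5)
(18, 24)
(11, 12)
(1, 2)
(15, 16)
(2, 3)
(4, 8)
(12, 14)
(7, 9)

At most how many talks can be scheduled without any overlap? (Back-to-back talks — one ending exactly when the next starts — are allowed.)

8

By end time: (1,2), (2,3), (4,5), (4,8), (7,9), (11,12), (12,14), (15,16), (18,24).
Pick (1,2); next start ≥ 2 → (2,3); next start ≥ 3 → (4,5); next start ≥ 5 → (7,9); next start ≥ 9 → (11,12); next start ≥ 12 → (12,14); next start ≥ 14 → (15,16); next start ≥ 16 → (18,24).
Selected 8 talks.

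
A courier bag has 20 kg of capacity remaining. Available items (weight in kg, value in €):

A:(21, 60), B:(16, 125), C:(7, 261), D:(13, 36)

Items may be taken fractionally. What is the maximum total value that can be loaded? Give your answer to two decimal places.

Sort by value per unit weight and fill in that order.
Ratios (sorted): C 37.29, B 7.81, A 2.86, D 2.77
take C (7 @ 261); take 13/16 of B → 101.56. Capacity used 20/20.
Total value = 362.56

362.56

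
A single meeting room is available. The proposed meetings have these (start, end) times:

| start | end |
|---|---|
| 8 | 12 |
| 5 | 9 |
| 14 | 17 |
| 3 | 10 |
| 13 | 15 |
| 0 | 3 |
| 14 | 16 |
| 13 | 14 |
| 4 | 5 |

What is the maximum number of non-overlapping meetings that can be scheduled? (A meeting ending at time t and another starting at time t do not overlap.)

5

Greedy by earliest finish: after sorting by end time, pick each interval compatible with the last pick.
Sorted by end: (0,3)  (4,5)  (5,9)  (3,10)  (8,12)  (13,14)  (13,15)  (14,16)  (14,17)
take (0,3); take (4,5); take (5,9); skip (3,10); take (13,14); skip (13,15); take (14,16).
Selected 5 meetings.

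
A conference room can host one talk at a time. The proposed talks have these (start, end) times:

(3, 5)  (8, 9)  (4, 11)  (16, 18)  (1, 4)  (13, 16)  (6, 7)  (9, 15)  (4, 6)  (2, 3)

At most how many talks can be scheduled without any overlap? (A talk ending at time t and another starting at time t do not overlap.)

6

Greedy by earliest finish: after sorting by end time, pick each interval compatible with the last pick.
Sorted by end: (2,3)  (1,4)  (3,5)  (4,6)  (6,7)  (8,9)  (4,11)  (9,15)  (13,16)  (16,18)
take (2,3); skip (1,4); take (3,5); take (6,7); take (8,9); skip (4,11); take (9,15); skip (13,16); take (16,18).
Selected 6 talks.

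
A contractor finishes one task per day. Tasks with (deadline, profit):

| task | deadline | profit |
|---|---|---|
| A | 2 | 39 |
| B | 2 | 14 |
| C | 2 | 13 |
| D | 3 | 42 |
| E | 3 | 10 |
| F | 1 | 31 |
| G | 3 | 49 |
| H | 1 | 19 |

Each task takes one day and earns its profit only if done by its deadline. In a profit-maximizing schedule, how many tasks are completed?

Take jobs in profit order; each goes to the latest open slot no later than its deadline.
Profit order: G=49 D=42 A=39 F=31 H=19 B=14 C=13 E=10
Assign: G→slot 3, D→slot 2, A→slot 1, F skipped, H skipped, B skipped, C skipped, E skipped.
Slots: [1:A] [2:D] [3:G]
3 of 8 scheduled.

3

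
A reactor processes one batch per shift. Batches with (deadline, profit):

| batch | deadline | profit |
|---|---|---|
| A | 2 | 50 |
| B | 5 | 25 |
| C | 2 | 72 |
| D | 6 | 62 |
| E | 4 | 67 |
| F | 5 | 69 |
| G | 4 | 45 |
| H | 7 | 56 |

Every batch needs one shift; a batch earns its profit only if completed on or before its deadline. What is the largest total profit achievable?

Profit order: C=72 F=69 E=67 D=62 H=56 A=50 G=45 B=25
Assign: C→slot 2, F→slot 5, E→slot 4, D→slot 6, H→slot 7, A→slot 1, G→slot 3, B skipped.
Slots: [1:A] [2:C] [3:G] [4:E] [5:F] [6:D] [7:H]
Profit = 50 + 72 + 45 + 67 + 69 + 62 + 56 = 421

421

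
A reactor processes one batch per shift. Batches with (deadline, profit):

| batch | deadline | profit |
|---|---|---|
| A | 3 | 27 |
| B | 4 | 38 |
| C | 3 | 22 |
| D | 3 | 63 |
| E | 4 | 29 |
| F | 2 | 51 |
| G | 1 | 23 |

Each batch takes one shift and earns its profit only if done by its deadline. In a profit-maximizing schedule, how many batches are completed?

Sort by profit descending; place each in the latest free slot ≤ its deadline.
By profit: D(d3,63), F(d2,51), B(d4,38), E(d4,29), A(d3,27), G(d1,23), C(d3,22)
D→slot 3; F→slot 2; B→slot 4; E→slot 1; A skipped; G skipped; C skipped.
4 of 7 scheduled.

4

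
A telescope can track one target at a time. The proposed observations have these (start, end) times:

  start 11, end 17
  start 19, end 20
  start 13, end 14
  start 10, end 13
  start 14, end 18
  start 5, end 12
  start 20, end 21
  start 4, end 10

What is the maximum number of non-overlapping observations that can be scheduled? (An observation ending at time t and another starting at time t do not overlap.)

Order by finish time; keep every interval that doesn't clash with the previous kept one.
Sorted by end: (4,10)  (5,12)  (10,13)  (13,14)  (11,17)  (14,18)  (19,20)  (20,21)
take (4,10); take (10,13); take (13,14); take (14,18); take (19,20); take (20,21).
Selected 6 observations.

6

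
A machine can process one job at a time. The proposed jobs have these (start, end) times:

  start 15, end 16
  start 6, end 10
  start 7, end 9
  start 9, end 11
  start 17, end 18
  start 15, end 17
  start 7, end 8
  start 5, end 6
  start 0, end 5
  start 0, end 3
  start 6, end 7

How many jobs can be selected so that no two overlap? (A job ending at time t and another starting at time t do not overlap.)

Sorted by end: (0,3)  (0,5)  (5,6)  (6,7)  (7,8)  (7,9)  (6,10)  (9,11)  (15,16)  (15,17)  (17,18)
take (0,3); take (5,6); take (6,7); take (7,8); take (9,11); take (15,16); take (17,18).
Selected 7 jobs.

7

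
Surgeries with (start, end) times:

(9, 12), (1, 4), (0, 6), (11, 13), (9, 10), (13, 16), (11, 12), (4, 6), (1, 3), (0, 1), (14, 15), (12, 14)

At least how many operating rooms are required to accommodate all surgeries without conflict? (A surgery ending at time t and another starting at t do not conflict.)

3

starts: [0, 0, 1, 1, 4, 9, 9, 11, 11, 12, 13, 14]
ends:   [1, 3, 4, 6, 6, 10, 12, 12, 13, 14, 15, 16]
s0→1 s0→2 e1→1 s1→2 s1→3  — peak 3.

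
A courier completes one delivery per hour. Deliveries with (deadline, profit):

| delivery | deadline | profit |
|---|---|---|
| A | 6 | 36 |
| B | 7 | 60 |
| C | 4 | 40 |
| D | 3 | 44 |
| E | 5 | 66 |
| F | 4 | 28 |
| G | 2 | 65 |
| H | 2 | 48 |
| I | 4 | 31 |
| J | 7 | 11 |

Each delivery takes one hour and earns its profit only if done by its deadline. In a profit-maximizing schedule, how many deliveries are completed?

Sort by profit descending; place each in the latest free slot ≤ its deadline.
Profit order: E=66 G=65 B=60 H=48 D=44 C=40 A=36 I=31 F=28 J=11
Assign: E→slot 5, G→slot 2, B→slot 7, H→slot 1, D→slot 3, C→slot 4, A→slot 6, I skipped, F skipped, J skipped.
Slots: [1:H] [2:G] [3:D] [4:C] [5:E] [6:A] [7:B]
7 of 10 scheduled.

7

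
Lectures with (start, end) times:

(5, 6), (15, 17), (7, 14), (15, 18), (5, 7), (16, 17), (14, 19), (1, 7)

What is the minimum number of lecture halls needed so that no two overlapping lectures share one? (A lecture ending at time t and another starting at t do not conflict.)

Count concurrent intervals with a sweep; the peak is the room count.
Events (time:±→running): 1:+→1 5:+→2 5:+→3 6:-→2 7:-→1 7:-→0 7:+→1 14:-→0 14:+→1 15:+→2 15:+→3 16:+→4 … peak 4.

4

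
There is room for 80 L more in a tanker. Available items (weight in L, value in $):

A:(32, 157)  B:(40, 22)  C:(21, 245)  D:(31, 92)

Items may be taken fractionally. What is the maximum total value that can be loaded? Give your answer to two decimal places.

482.13

Order: C (245/21=11.67) > A (157/32=4.91) > D (92/31=2.97) > B (22/40=0.55)
Fill: take C (21 @ 245) → take A (32 @ 157) → take 27/31 of D → 80.13; 80/80 used.
Total value = 482.13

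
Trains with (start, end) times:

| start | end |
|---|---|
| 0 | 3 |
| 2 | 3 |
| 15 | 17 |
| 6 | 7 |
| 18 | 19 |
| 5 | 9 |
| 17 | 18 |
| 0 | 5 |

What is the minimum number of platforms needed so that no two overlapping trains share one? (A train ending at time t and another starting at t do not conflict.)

3

Count concurrent intervals with a sweep; the peak is the room count.
Events (time:±→running): 0:+→1 0:+→2 2:+→3 … peak 3.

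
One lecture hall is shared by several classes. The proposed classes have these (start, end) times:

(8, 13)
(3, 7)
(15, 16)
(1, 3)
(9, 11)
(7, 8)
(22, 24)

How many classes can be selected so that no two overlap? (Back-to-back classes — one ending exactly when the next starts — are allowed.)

Greedy by earliest finish: after sorting by end time, pick each interval compatible with the last pick.
Sorted by end: (1,3)  (3,7)  (7,8)  (9,11)  (8,13)  (15,16)  (22,24)
take (1,3); take (3,7); take (7,8); take (9,11); take (15,16); take (22,24).
Selected 6 classes.

6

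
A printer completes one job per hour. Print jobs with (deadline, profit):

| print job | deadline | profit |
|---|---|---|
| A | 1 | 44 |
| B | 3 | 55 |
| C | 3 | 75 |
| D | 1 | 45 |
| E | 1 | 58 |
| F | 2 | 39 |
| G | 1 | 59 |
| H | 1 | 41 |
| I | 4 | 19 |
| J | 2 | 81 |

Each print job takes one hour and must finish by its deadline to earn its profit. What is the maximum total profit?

By profit: J(d2,81), C(d3,75), G(d1,59), E(d1,58), B(d3,55), D(d1,45), A(d1,44), H(d1,41), F(d2,39), I(d4,19)
J→slot 2; C→slot 3; G→slot 1; E skipped; B skipped; D skipped; A skipped; H skipped; F skipped; I→slot 4.
Profit = 59 + 81 + 75 + 19 = 234

234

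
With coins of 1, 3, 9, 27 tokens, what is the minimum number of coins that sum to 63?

Use the largest denomination that fits, subtract, and repeat.
63 − 2×27→9 − 1×9→0
Total coins = 2 + 1 = 3

3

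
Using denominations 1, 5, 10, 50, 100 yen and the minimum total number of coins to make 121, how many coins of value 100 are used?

121 − 1×100→21 − 2×10→1 − 1×1→0
Count of 100: 1

1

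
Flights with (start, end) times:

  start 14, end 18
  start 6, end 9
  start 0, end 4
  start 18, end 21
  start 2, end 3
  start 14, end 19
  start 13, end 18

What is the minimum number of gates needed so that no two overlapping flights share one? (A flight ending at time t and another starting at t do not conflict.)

3

Count concurrent intervals with a sweep; the peak is the room count.
Events (time:±→running): 0:+→1 2:+→2 3:-→1 4:-→0 6:+→1 9:-→0 13:+→1 14:+→2 14:+→3 … peak 3.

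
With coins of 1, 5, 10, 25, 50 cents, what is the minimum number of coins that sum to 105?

3

105 = 2×50 + 1×5
Total coins = 2 + 1 = 3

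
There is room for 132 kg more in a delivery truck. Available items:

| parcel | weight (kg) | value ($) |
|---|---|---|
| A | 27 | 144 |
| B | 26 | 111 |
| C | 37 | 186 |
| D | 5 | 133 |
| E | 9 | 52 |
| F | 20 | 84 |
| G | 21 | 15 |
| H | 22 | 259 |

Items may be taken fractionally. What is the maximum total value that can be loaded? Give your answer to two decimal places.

910.20

Ratios (sorted): D 26.60, H 11.77, E 5.78, A 5.33, C 5.03, B 4.27, F 4.20, G 0.71
take D (5 @ 133); take H (22 @ 259); take E (9 @ 52); take A (27 @ 144); take C (37 @ 186); take B (26 @ 111); take 6/20 of F → 25.20. Capacity used 132/132.
Total value = 910.20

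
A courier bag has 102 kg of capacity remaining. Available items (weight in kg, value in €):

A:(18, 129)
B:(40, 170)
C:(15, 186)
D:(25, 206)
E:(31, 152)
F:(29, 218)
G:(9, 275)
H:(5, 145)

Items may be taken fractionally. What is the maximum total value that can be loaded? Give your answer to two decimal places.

1163.90

Ratios (sorted): G 30.56, H 29.00, C 12.40, D 8.24, F 7.52, A 7.17, E 4.90, B 4.25
take G (9 @ 275); take H (5 @ 145); take C (15 @ 186); take D (25 @ 206); take F (29 @ 218); take A (18 @ 129); take 1/31 of E → 4.90. Capacity used 102/102.
Total value = 1163.90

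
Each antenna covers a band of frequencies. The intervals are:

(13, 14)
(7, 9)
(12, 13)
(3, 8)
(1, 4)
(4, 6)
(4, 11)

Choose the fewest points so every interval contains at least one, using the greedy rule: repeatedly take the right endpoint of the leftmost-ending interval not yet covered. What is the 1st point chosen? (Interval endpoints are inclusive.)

4

Sort by right endpoint; whenever an interval is uncovered, place a point at its right end.
By right end: [1,4]  [4,6]  [3,8]  [7,9]  [4,11]  [12,13]  [13,14]
[1,4] uncovered → point at 4; [7,9] uncovered → point at 9; [12,13] uncovered → point at 13.
Points: 4, 9, 13 (3 total).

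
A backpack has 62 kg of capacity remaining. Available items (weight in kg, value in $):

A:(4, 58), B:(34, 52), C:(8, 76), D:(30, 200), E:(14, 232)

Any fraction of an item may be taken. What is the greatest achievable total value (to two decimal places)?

Ratios (sorted): E 16.57, A 14.50, C 9.50, D 6.67, B 1.53
take E (14 @ 232); take A (4 @ 58); take C (8 @ 76); take D (30 @ 200); take 6/34 of B → 9.18. Capacity used 62/62.
Total value = 575.18

575.18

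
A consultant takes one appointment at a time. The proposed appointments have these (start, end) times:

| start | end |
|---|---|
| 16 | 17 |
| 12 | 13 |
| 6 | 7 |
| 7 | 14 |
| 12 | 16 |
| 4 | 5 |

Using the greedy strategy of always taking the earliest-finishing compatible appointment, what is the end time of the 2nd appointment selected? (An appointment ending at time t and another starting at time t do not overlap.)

7

Greedy by earliest finish: after sorting by end time, pick each interval compatible with the last pick.
By end time: (4,5), (6,7), (12,13), (7,14), (12,16), (16,17).
Pick (4,5); next start ≥ 5 → (6,7); next start ≥ 7 → (12,13); next start ≥ 13 → (16,17).
Selected: (4,5) (6,7) (12,13) (16,17)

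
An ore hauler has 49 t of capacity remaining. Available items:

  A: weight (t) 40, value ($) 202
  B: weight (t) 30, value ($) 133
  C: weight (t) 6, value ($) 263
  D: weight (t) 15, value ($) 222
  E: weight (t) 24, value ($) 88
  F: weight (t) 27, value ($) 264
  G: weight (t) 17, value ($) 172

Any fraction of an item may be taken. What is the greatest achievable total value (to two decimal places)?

764.56

Ratios (sorted): C 43.83, D 14.80, G 10.12, F 9.78, A 5.05, B 4.43, E 3.67
take C (6 @ 263); take D (15 @ 222); take G (17 @ 172); take 11/27 of F → 107.56. Capacity used 49/49.
Total value = 764.56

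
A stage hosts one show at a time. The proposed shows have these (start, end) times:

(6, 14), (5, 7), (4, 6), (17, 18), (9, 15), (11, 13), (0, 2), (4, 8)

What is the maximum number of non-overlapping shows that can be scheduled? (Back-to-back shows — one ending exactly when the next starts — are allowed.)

4

Sorted by end: (0,2)  (4,6)  (5,7)  (4,8)  (11,13)  (6,14)  (9,15)  (17,18)
take (0,2); take (4,6); skip (5,7); skip (4,8); take (11,13); skip (6,14); skip (9,15); take (17,18).
Selected 4 shows.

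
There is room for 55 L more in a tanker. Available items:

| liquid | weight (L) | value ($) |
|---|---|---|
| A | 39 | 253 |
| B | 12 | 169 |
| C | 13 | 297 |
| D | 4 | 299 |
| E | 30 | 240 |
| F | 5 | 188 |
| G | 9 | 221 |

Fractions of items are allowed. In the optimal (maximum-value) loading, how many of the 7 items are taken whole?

5

Order: D (299/4=74.75) > F (188/5=37.60) > G (221/9=24.56) > C (297/13=22.85) > B (169/12=14.08) > E (240/30=8.00) > A (253/39=6.49)
Fill: take D (4 @ 299) → take F (5 @ 188) → take G (9 @ 221) → take C (13 @ 297) → take B (12 @ 169) → take 12/30 of E → 96.00; 55/55 used.
5 item(s) taken whole; one partial (take 12/30 of E).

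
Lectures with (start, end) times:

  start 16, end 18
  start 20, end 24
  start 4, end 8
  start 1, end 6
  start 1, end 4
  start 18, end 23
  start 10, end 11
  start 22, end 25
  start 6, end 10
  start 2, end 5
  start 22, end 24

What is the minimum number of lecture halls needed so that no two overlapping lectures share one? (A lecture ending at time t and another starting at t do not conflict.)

4

Events (time:±→running): 1:+→1 1:+→2 2:+→3 4:-→2 4:+→3 5:-→2 6:-→1 6:+→2 8:-→1 10:-→0 10:+→1 11:-→0 16:+→1 18:-→0 18:+→1 20:+→2 22:+→3 22:+→4 … peak 4.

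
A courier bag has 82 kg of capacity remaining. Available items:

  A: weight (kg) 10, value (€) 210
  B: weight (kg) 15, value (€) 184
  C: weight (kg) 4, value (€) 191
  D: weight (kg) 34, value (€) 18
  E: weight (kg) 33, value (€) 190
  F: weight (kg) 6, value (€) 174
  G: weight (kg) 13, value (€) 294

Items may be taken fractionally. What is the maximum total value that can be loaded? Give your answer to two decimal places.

1243.53

Sort by value per unit weight and fill in that order.
Order: C (191/4=47.75) > F (174/6=29.00) > G (294/13=22.62) > A (210/10=21.00) > B (184/15=12.27) > E (190/33=5.76) > D (18/34=0.53)
Fill: take C (4 @ 191) → take F (6 @ 174) → take G (13 @ 294) → take A (10 @ 210) → take B (15 @ 184) → take E (33 @ 190) → take 1/34 of D → 0.53; 82/82 used.
Total value = 1243.53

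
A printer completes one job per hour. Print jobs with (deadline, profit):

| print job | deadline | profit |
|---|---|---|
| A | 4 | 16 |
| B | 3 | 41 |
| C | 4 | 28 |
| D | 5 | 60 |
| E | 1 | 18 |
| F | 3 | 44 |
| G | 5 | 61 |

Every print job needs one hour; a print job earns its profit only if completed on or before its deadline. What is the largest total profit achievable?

234

Sort by profit descending; place each in the latest free slot ≤ its deadline.
By profit: G(d5,61), D(d5,60), F(d3,44), B(d3,41), C(d4,28), E(d1,18), A(d4,16)
G→slot 5; D→slot 4; F→slot 3; B→slot 2; C→slot 1; E skipped; A skipped.
Profit = 28 + 41 + 44 + 60 + 61 = 234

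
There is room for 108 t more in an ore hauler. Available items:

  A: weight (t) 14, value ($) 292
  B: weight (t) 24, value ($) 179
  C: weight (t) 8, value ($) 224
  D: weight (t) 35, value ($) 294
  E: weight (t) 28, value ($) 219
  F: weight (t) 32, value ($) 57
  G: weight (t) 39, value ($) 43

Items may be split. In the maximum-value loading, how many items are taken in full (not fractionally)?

4

Greedy by value/weight ratio, highest first.
Ratios (sorted): C 28.00, A 20.86, D 8.40, E 7.82, B 7.46, F 1.78, G 1.10
take C (8 @ 224); take A (14 @ 292); take D (35 @ 294); take E (28 @ 219); take 23/24 of B → 171.54. Capacity used 108/108.
4 item(s) taken whole; one partial (take 23/24 of B).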